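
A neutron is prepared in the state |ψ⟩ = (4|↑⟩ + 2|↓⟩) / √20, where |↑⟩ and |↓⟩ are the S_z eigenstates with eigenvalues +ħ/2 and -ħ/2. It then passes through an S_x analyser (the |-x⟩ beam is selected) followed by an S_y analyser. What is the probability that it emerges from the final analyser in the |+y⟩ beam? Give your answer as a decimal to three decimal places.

0.050

First analyser (S_x): P(|-x⟩) = |⟨-x|ψ⟩|² = 4/40.
After stage 1 the state is |-x⟩; P(|+y⟩) = |⟨+y|-x⟩|² = 1/2.
Joint probability = 4/40 × 1/2 = 0.050.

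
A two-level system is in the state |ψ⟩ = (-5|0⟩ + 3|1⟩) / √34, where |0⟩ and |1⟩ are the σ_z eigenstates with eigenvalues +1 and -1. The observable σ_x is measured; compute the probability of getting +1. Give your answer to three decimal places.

|+x⟩ = (|0⟩ + |1⟩)/√2, so ⟨+x|ψ⟩ = (-2) / (√2·√34).
P = |-2|² / 68 = 4/68.

0.059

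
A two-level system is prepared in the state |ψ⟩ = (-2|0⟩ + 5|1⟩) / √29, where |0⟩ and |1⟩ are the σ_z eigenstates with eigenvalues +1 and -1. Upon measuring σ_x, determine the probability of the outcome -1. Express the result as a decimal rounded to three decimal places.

0.845

|-x⟩ = (|0⟩ - |1⟩)/√2, so ⟨-x|ψ⟩ = (-7) / (√2·√29).
P = |-7|² / 58 = 49/58.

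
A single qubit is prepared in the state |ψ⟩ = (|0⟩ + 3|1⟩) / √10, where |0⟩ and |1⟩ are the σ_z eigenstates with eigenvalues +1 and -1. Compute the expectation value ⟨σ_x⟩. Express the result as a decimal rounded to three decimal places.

⟨σ_x⟩ = 2 Re(a* b)/(|a|²+|b|²) with a = 1, b = 3.
a* b = 3, so ⟨σ_x⟩ = 6/10.

0.600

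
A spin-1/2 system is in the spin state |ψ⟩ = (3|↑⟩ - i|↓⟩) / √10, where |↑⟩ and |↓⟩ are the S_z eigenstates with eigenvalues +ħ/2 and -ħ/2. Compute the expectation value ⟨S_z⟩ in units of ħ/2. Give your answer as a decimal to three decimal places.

⟨σ_z⟩ = |a|² - |b|² divided by |a|²+|b|², with a, b the |↑⟩, |↓⟩ amplitudes.
= (9 - 1)/10 = 8/10.
⟨S_z⟩ = (ħ/2)·⟨σ_z⟩.

0.800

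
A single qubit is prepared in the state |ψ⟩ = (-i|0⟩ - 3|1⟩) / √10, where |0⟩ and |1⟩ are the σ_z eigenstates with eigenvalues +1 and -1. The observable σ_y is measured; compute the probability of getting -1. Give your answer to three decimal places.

0.800

|-y⟩ = (|0⟩ - i|1⟩)/√2, so ⟨-y|ψ⟩ = (-4i) / (√2·√10).
P = |-4i|² / 20 = 16/20.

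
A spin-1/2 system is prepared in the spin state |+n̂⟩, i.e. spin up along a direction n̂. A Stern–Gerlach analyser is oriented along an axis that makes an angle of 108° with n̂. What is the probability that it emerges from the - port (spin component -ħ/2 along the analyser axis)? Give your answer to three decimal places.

0.655

For spin-½, the probability of finding spin-up along an axis at angle θ to the initial spin direction is cos²(θ/2); spin-down is sin²(θ/2).
θ = 108°, so P = sin²(54°) ≈ 0.655.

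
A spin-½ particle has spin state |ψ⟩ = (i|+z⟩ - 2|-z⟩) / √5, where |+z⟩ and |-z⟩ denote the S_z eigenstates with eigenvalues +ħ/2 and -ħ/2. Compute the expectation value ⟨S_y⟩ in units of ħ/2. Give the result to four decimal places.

⟨σ_y⟩ = 2 Im(a* b)/(|a|²+|b|²) with a = i, b = -2.
a* b = 2i, so ⟨σ_y⟩ = 4/5.
⟨S_y⟩ = (ħ/2)·⟨σ_y⟩.

0.8000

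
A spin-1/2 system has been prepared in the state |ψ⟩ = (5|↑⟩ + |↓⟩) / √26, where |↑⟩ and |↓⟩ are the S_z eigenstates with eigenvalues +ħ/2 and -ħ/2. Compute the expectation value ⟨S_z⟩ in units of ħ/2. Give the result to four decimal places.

⟨σ_z⟩ = |a|² - |b|² divided by |a|²+|b|², with a, b the |↑⟩, |↓⟩ amplitudes.
= (25 - 1)/26 = 24/26.
⟨S_z⟩ = (ħ/2)·⟨σ_z⟩.

0.9231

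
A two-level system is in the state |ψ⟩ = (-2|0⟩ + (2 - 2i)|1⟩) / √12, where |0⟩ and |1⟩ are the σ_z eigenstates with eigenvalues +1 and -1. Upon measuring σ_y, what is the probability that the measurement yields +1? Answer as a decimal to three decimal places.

|+y⟩ = (|0⟩ + i|1⟩)/√2, so ⟨+y|ψ⟩ = (-4 - 2i) / (√2·√12).
P = |-4 - 2i|² / 24 = 20/24.

0.833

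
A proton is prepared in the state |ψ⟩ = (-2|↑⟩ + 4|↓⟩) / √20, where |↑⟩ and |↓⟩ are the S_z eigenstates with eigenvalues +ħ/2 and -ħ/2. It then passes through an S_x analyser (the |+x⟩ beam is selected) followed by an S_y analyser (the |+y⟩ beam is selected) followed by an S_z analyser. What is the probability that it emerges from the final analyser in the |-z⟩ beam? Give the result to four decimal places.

0.0250

First analyser (S_x): P(|+x⟩) = |⟨+x|ψ⟩|² = 4/40.
After stage 1 the state is |+x⟩; P(|+y⟩) = |⟨+y|+x⟩|² = 1/2.
After stage 2 the state is |+y⟩; P(|-z⟩) = |⟨-z|+y⟩|² = 1/2.
Joint probability = 4/40 × 1/2 × 1/2 = 0.0250.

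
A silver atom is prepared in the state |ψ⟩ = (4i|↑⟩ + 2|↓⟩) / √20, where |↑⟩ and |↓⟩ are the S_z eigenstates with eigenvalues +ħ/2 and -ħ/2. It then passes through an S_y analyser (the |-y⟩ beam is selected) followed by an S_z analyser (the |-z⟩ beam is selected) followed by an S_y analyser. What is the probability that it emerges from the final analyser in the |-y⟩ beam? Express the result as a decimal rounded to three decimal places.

First analyser (S_y): P(|-y⟩) = |⟨-y|ψ⟩|² = 36/40.
After stage 1 the state is |-y⟩; P(|-z⟩) = |⟨-z|-y⟩|² = 1/2.
After stage 2 the state is |-z⟩; P(|-y⟩) = |⟨-y|-z⟩|² = 1/2.
Joint probability = 36/40 × 1/2 × 1/2 = 0.225.

0.225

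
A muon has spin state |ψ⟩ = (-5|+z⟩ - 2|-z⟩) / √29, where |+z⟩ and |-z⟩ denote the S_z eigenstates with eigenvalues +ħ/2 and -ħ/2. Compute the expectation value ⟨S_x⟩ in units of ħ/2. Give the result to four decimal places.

0.6897

⟨σ_x⟩ = 2 Re(a* b)/(|a|²+|b|²) with a = -5, b = -2.
a* b = 10, so ⟨σ_x⟩ = 20/29.
⟨S_x⟩ = (ħ/2)·⟨σ_x⟩.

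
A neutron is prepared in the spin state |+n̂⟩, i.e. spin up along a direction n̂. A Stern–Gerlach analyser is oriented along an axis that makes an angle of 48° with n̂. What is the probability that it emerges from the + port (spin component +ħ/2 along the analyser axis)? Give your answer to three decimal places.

0.835

For spin-½, the probability of finding spin-up along an axis at angle θ to the initial spin direction is cos²(θ/2); spin-down is sin²(θ/2).
θ = 48°, so P = cos²(24°) ≈ 0.835.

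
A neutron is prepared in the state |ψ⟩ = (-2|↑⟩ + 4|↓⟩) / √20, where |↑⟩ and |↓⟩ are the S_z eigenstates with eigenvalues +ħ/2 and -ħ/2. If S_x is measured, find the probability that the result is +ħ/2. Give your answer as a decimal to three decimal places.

|+x⟩ = (|↑⟩ + |↓⟩)/√2, so ⟨+x|ψ⟩ = (2) / (√2·√20).
P = |2|² / 40 = 4/40.

0.100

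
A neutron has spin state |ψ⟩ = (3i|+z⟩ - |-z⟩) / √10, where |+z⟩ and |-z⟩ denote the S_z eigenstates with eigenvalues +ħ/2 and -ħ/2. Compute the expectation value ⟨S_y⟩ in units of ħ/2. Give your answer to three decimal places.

⟨σ_y⟩ = 2 Im(a* b)/(|a|²+|b|²) with a = 3i, b = -1.
a* b = 3i, so ⟨σ_y⟩ = 6/10.
⟨S_y⟩ = (ħ/2)·⟨σ_y⟩.

0.600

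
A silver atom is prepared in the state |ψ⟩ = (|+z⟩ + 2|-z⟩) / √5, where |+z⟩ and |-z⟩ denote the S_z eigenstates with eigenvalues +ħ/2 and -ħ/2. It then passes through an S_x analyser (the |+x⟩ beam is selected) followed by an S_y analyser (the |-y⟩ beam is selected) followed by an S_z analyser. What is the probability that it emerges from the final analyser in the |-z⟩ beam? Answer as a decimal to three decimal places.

0.225

First analyser (S_x): P(|+x⟩) = |⟨+x|ψ⟩|² = 9/10.
After stage 1 the state is |+x⟩; P(|-y⟩) = |⟨-y|+x⟩|² = 1/2.
After stage 2 the state is |-y⟩; P(|-z⟩) = |⟨-z|-y⟩|² = 1/2.
Joint probability = 9/10 × 1/2 × 1/2 = 0.225.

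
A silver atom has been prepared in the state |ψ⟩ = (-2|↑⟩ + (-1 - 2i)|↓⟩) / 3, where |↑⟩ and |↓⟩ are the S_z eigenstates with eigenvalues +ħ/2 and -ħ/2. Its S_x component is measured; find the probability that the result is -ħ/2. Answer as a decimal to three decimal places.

0.278

|-x⟩ = (|↑⟩ - |↓⟩)/√2, so ⟨-x|ψ⟩ = (-1 + 2i) / (√2·3).
P = |-1 + 2i|² / 18 = 5/18.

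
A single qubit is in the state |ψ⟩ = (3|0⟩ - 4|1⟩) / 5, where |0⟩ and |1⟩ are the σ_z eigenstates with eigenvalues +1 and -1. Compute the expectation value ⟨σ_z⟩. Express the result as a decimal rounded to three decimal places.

⟨σ_z⟩ = |a|² - |b|² divided by |a|²+|b|², with a, b the |0⟩, |1⟩ amplitudes.
= (9 - 16)/25 = -7/25.

-0.280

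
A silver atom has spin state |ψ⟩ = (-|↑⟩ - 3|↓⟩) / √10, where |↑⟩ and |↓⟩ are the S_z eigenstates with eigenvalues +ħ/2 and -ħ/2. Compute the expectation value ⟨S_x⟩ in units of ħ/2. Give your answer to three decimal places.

0.600

⟨σ_x⟩ = 2 Re(a* b)/(|a|²+|b|²) with a = -1, b = -3.
a* b = 3, so ⟨σ_x⟩ = 6/10.
⟨S_x⟩ = (ħ/2)·⟨σ_x⟩.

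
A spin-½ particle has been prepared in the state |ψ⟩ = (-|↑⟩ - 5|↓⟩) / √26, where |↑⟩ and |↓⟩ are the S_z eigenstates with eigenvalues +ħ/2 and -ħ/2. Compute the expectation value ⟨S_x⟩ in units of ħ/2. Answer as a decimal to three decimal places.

⟨σ_x⟩ = 2 Re(a* b)/(|a|²+|b|²) with a = -1, b = -5.
a* b = 5, so ⟨σ_x⟩ = 10/26.
⟨S_x⟩ = (ħ/2)·⟨σ_x⟩.

0.385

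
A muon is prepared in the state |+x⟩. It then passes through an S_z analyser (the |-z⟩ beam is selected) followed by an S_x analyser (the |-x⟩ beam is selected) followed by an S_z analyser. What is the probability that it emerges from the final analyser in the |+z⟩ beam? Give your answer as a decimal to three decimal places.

0.125

First analyser (S_z): from |+x⟩, P(|-z⟩) = 1/2.
After stage 1 the state is |-z⟩; P(|-x⟩) = |⟨-x|-z⟩|² = 1/2.
After stage 2 the state is |-x⟩; P(|+z⟩) = |⟨+z|-x⟩|² = 1/2.
Joint probability = 1/2 × 1/2 × 1/2 = 0.125.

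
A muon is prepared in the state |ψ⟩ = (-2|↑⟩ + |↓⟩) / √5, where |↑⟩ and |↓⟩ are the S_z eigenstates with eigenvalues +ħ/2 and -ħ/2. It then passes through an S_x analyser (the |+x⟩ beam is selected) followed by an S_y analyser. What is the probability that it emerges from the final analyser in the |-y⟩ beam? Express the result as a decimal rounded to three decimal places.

0.050

First analyser (S_x): P(|+x⟩) = |⟨+x|ψ⟩|² = 1/10.
After stage 1 the state is |+x⟩; P(|-y⟩) = |⟨-y|+x⟩|² = 1/2.
Joint probability = 1/10 × 1/2 = 0.050.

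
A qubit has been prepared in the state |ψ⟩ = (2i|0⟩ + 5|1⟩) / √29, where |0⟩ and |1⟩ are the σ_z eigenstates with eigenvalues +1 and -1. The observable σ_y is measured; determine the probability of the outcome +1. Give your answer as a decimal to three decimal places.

0.155

|+y⟩ = (|0⟩ + i|1⟩)/√2, so ⟨+y|ψ⟩ = (-3i) / (√2·√29).
P = |-3i|² / 58 = 9/58.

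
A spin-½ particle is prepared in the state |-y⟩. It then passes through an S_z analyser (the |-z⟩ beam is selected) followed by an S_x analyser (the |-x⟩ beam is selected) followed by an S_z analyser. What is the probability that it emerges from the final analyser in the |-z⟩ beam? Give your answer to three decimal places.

First analyser (S_z): from |-y⟩, P(|-z⟩) = 1/2.
After stage 1 the state is |-z⟩; P(|-x⟩) = |⟨-x|-z⟩|² = 1/2.
After stage 2 the state is |-x⟩; P(|-z⟩) = |⟨-z|-x⟩|² = 1/2.
Joint probability = 1/2 × 1/2 × 1/2 = 0.125.

0.125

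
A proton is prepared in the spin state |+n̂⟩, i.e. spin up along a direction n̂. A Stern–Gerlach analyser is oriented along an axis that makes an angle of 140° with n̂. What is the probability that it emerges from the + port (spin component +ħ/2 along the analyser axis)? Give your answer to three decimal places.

For spin-½, the probability of finding spin-up along an axis at angle θ to the initial spin direction is cos²(θ/2); spin-down is sin²(θ/2).
θ = 140°, so P = cos²(70°) ≈ 0.117.

0.117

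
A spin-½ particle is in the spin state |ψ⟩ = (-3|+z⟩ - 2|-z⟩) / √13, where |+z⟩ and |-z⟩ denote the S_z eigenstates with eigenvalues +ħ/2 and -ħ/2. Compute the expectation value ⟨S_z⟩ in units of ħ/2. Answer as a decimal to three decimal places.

⟨σ_z⟩ = |a|² - |b|² divided by |a|²+|b|², with a, b the |+z⟩, |-z⟩ amplitudes.
= (9 - 4)/13 = 5/13.
⟨S_z⟩ = (ħ/2)·⟨σ_z⟩.

0.385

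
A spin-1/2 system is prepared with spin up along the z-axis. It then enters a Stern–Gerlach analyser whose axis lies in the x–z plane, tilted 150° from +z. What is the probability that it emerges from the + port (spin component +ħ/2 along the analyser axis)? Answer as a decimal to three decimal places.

0.067

For spin-½, the probability of finding spin-up along an axis at angle θ to the initial spin direction is cos²(θ/2); spin-down is sin²(θ/2).
θ = 150°, so P = cos²(75°) ≈ 0.067.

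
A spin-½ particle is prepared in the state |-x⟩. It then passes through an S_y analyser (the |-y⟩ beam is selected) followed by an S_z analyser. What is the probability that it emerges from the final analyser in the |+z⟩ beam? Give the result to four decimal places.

First analyser (S_y): from |-x⟩, P(|-y⟩) = 1/2.
After stage 1 the state is |-y⟩; P(|+z⟩) = |⟨+z|-y⟩|² = 1/2.
Joint probability = 1/2 × 1/2 = 0.2500.

0.2500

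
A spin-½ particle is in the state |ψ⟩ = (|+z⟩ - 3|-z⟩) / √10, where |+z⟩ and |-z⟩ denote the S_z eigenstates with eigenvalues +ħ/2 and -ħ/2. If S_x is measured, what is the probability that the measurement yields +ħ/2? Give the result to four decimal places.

|+x⟩ = (|+z⟩ + |-z⟩)/√2, so ⟨+x|ψ⟩ = (-2) / (√2·√10).
P = |-2|² / 20 = 4/20.

0.2000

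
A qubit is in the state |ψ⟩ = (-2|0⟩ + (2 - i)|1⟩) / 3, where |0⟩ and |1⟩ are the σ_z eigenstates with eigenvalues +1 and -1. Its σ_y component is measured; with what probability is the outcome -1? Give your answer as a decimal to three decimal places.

|-y⟩ = (|0⟩ - i|1⟩)/√2, so ⟨-y|ψ⟩ = (-1 + 2i) / (√2·3).
P = |-1 + 2i|² / 18 = 5/18.

0.278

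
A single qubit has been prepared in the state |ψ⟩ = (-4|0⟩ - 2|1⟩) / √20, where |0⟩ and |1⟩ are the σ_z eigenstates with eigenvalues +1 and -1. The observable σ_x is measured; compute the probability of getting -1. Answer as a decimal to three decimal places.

0.100

|-x⟩ = (|0⟩ - |1⟩)/√2, so ⟨-x|ψ⟩ = (-2) / (√2·√20).
P = |-2|² / 40 = 4/40.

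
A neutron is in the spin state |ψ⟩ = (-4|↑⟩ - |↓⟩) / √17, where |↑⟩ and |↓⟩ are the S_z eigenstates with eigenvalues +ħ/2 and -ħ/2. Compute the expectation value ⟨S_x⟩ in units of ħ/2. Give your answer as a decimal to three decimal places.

⟨σ_x⟩ = 2 Re(a* b)/(|a|²+|b|²) with a = -4, b = -1.
a* b = 4, so ⟨σ_x⟩ = 8/17.
⟨S_x⟩ = (ħ/2)·⟨σ_x⟩.

0.471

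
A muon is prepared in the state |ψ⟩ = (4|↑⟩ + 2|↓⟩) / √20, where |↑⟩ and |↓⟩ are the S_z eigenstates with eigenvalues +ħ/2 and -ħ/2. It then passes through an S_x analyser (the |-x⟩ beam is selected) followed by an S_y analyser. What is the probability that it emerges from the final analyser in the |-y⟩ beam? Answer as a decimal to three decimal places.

0.050

First analyser (S_x): P(|-x⟩) = |⟨-x|ψ⟩|² = 4/40.
After stage 1 the state is |-x⟩; P(|-y⟩) = |⟨-y|-x⟩|² = 1/2.
Joint probability = 4/40 × 1/2 = 0.050.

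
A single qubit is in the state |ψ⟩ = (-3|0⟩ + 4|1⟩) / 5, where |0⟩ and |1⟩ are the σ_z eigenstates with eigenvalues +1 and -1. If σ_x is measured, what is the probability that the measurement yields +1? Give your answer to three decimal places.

|+x⟩ = (|0⟩ + |1⟩)/√2, so ⟨+x|ψ⟩ = (1) / (√2·5).
P = |1|² / 50 = 1/50.

0.020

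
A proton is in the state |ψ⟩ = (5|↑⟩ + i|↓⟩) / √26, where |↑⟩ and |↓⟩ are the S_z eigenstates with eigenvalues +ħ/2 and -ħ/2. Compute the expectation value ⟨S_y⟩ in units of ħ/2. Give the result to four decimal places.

⟨σ_y⟩ = 2 Im(a* b)/(|a|²+|b|²) with a = 5, b = i.
a* b = 5i, so ⟨σ_y⟩ = 10/26.
⟨S_y⟩ = (ħ/2)·⟨σ_y⟩.

0.3846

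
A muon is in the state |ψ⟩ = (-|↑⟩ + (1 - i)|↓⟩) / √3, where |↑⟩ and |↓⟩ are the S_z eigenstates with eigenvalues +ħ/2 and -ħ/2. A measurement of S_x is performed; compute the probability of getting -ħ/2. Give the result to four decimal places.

0.8333

|-x⟩ = (|↑⟩ - |↓⟩)/√2, so ⟨-x|ψ⟩ = (-2 + i) / (√2·√3).
P = |-2 + i|² / 6 = 5/6.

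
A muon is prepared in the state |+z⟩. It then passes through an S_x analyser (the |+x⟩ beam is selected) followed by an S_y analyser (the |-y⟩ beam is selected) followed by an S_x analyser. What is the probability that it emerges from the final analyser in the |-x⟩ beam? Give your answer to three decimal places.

0.125

First analyser (S_x): from |+z⟩, P(|+x⟩) = 1/2.
After stage 1 the state is |+x⟩; P(|-y⟩) = |⟨-y|+x⟩|² = 1/2.
After stage 2 the state is |-y⟩; P(|-x⟩) = |⟨-x|-y⟩|² = 1/2.
Joint probability = 1/2 × 1/2 × 1/2 = 0.125.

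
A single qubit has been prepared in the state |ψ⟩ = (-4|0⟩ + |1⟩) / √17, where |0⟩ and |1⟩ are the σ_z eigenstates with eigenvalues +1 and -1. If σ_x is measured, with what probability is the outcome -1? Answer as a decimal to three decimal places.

0.735

|-x⟩ = (|0⟩ - |1⟩)/√2, so ⟨-x|ψ⟩ = (-5) / (√2·√17).
P = |-5|² / 34 = 25/34.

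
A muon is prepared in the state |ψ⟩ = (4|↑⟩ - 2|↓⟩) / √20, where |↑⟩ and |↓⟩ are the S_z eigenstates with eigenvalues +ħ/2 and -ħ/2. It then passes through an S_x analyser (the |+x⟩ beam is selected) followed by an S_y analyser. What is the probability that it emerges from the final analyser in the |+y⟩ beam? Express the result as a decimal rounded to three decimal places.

First analyser (S_x): P(|+x⟩) = |⟨+x|ψ⟩|² = 4/40.
After stage 1 the state is |+x⟩; P(|+y⟩) = |⟨+y|+x⟩|² = 1/2.
Joint probability = 4/40 × 1/2 = 0.050.

0.050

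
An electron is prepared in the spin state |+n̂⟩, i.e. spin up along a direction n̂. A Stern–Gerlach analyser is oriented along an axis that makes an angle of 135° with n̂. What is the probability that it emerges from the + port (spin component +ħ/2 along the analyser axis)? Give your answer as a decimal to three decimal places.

For spin-½, the probability of finding spin-up along an axis at angle θ to the initial spin direction is cos²(θ/2); spin-down is sin²(θ/2).
θ = 135°, so P = cos²(67.5°) ≈ 0.146.

0.146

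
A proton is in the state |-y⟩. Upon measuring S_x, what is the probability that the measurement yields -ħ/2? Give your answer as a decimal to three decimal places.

In the S_z basis, |-y⟩ = (|+z⟩ - i|-z⟩)/√2 and |-x⟩ = (|+z⟩ - |-z⟩)/√2.
|⟨-x|-y⟩|² = 1/2.

0.500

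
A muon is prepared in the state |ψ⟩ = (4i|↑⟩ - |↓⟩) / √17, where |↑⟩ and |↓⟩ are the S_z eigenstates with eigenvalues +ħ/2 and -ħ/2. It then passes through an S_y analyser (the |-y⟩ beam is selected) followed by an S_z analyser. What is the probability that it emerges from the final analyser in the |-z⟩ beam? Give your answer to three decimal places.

0.132

First analyser (S_y): P(|-y⟩) = |⟨-y|ψ⟩|² = 9/34.
After stage 1 the state is |-y⟩; P(|-z⟩) = |⟨-z|-y⟩|² = 1/2.
Joint probability = 9/34 × 1/2 = 0.132.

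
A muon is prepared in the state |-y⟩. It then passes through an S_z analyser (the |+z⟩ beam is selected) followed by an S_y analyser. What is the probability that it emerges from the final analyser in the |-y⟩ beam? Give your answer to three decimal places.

0.250

First analyser (S_z): from |-y⟩, P(|+z⟩) = 1/2.
After stage 1 the state is |+z⟩; P(|-y⟩) = |⟨-y|+z⟩|² = 1/2.
Joint probability = 1/2 × 1/2 = 0.250.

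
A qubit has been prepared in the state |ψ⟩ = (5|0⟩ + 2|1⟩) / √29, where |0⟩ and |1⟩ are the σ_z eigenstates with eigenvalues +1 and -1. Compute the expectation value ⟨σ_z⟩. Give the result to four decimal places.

0.7241

⟨σ_z⟩ = |a|² - |b|² divided by |a|²+|b|², with a, b the |0⟩, |1⟩ amplitudes.
= (25 - 4)/29 = 21/29.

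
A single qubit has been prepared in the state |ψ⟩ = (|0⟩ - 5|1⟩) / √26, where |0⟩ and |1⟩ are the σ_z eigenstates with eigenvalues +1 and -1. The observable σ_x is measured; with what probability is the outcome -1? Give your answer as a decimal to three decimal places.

0.692

|-x⟩ = (|0⟩ - |1⟩)/√2, so ⟨-x|ψ⟩ = (6) / (√2·√26).
P = |6|² / 52 = 36/52.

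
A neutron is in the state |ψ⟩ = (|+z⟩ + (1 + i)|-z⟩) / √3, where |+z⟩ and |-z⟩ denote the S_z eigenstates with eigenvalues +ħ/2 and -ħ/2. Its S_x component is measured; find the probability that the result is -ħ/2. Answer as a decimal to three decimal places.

0.167

|-x⟩ = (|+z⟩ - |-z⟩)/√2, so ⟨-x|ψ⟩ = (-i) / (√2·√3).
P = |-i|² / 6 = 1/6.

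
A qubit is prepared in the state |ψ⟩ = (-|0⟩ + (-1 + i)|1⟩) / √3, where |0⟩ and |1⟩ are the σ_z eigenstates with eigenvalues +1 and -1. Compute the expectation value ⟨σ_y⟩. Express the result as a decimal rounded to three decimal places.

-0.667

⟨σ_y⟩ = 2 Im(a* b)/(|a|²+|b|²) with a = -1, b = (-1 + i).
a* b = (1 - i), so ⟨σ_y⟩ = -2/3.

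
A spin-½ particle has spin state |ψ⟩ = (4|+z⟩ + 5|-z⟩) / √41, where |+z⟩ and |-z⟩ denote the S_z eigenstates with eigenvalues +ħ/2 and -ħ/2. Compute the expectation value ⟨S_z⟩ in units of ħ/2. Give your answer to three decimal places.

-0.220

⟨σ_z⟩ = |a|² - |b|² divided by |a|²+|b|², with a, b the |+z⟩, |-z⟩ amplitudes.
= (16 - 25)/41 = -9/41.
⟨S_z⟩ = (ħ/2)·⟨σ_z⟩.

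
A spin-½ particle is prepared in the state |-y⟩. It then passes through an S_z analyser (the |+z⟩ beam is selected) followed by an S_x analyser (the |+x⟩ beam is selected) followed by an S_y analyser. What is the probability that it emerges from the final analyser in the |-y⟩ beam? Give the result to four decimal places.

First analyser (S_z): from |-y⟩, P(|+z⟩) = 1/2.
After stage 1 the state is |+z⟩; P(|+x⟩) = |⟨+x|+z⟩|² = 1/2.
After stage 2 the state is |+x⟩; P(|-y⟩) = |⟨-y|+x⟩|² = 1/2.
Joint probability = 1/2 × 1/2 × 1/2 = 0.1250.

0.1250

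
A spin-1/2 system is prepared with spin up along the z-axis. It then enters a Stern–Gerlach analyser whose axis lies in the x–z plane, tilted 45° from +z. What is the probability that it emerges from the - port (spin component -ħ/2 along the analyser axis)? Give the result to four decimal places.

0.1464

For spin-½, the probability of finding spin-up along an axis at angle θ to the initial spin direction is cos²(θ/2); spin-down is sin²(θ/2).
θ = 45°, so P = sin²(22.5°) ≈ 0.1464.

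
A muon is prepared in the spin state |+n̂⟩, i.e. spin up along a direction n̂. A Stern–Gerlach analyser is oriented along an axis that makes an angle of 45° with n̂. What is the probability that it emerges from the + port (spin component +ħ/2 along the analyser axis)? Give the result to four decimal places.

0.8536

For spin-½, the probability of finding spin-up along an axis at angle θ to the initial spin direction is cos²(θ/2); spin-down is sin²(θ/2).
θ = 45°, so P = cos²(22.5°) ≈ 0.8536.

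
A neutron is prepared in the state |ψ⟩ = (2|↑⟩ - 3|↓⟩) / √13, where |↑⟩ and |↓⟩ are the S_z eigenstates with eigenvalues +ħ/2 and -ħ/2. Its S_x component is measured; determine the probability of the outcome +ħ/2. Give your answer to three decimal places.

0.038

|+x⟩ = (|↑⟩ + |↓⟩)/√2, so ⟨+x|ψ⟩ = (-1) / (√2·√13).
P = |-1|² / 26 = 1/26.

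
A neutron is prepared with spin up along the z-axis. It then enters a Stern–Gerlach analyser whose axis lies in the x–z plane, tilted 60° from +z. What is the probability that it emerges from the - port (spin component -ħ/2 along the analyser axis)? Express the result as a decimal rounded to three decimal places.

0.250

For spin-½, the probability of finding spin-up along an axis at angle θ to the initial spin direction is cos²(θ/2); spin-down is sin²(θ/2).
θ = 60°, so P = sin²(30°) ≈ 0.250.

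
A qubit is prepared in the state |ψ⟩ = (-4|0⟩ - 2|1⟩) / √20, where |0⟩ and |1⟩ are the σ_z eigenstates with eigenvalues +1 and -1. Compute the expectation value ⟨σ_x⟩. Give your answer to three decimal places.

0.800

⟨σ_x⟩ = 2 Re(a* b)/(|a|²+|b|²) with a = -4, b = -2.
a* b = 8, so ⟨σ_x⟩ = 16/20.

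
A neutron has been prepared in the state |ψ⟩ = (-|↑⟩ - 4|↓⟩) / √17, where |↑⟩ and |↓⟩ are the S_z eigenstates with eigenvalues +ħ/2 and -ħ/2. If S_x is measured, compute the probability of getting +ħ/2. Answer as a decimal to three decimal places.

0.735

|+x⟩ = (|↑⟩ + |↓⟩)/√2, so ⟨+x|ψ⟩ = (-5) / (√2·√17).
P = |-5|² / 34 = 25/34.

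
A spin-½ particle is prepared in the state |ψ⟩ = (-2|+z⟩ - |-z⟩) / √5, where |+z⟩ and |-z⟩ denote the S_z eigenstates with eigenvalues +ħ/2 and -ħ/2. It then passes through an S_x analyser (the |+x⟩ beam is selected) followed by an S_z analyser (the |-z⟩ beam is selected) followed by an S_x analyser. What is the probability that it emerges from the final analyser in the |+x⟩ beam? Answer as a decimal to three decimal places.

First analyser (S_x): P(|+x⟩) = |⟨+x|ψ⟩|² = 9/10.
After stage 1 the state is |+x⟩; P(|-z⟩) = |⟨-z|+x⟩|² = 1/2.
After stage 2 the state is |-z⟩; P(|+x⟩) = |⟨+x|-z⟩|² = 1/2.
Joint probability = 9/10 × 1/2 × 1/2 = 0.225.

0.225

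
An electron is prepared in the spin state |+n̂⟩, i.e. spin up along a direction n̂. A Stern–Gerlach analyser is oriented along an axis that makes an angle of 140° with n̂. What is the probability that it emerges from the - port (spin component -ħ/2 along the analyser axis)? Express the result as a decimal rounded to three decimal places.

For spin-½, the probability of finding spin-up along an axis at angle θ to the initial spin direction is cos²(θ/2); spin-down is sin²(θ/2).
θ = 140°, so P = sin²(70°) ≈ 0.883.

0.883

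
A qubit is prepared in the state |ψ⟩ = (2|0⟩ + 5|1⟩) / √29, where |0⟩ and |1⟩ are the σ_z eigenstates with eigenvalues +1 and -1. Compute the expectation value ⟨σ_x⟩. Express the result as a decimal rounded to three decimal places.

0.690

⟨σ_x⟩ = 2 Re(a* b)/(|a|²+|b|²) with a = 2, b = 5.
a* b = 10, so ⟨σ_x⟩ = 20/29.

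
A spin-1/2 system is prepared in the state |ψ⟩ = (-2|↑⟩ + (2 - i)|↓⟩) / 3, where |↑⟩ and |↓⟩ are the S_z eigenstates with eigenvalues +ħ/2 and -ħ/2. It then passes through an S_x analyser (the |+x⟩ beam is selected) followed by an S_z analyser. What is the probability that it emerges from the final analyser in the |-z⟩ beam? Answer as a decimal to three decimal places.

First analyser (S_x): P(|+x⟩) = |⟨+x|ψ⟩|² = 1/18.
After stage 1 the state is |+x⟩; P(|-z⟩) = |⟨-z|+x⟩|² = 1/2.
Joint probability = 1/18 × 1/2 = 0.028.

0.028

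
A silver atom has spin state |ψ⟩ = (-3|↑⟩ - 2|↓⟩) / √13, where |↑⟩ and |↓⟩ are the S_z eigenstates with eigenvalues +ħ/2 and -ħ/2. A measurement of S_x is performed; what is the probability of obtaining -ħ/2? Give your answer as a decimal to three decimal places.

0.038

|-x⟩ = (|↑⟩ - |↓⟩)/√2, so ⟨-x|ψ⟩ = (-1) / (√2·√13).
P = |-1|² / 26 = 1/26.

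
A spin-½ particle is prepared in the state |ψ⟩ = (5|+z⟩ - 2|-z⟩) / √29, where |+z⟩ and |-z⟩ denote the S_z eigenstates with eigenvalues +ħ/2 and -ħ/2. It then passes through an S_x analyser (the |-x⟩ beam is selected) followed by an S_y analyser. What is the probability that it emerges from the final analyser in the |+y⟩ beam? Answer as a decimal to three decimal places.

0.422

First analyser (S_x): P(|-x⟩) = |⟨-x|ψ⟩|² = 49/58.
After stage 1 the state is |-x⟩; P(|+y⟩) = |⟨+y|-x⟩|² = 1/2.
Joint probability = 49/58 × 1/2 = 0.422.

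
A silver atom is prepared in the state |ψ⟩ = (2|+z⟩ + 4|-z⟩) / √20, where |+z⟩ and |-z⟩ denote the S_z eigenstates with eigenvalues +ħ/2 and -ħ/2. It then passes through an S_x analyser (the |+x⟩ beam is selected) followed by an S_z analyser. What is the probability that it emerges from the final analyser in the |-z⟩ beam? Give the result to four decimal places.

First analyser (S_x): P(|+x⟩) = |⟨+x|ψ⟩|² = 36/40.
After stage 1 the state is |+x⟩; P(|-z⟩) = |⟨-z|+x⟩|² = 1/2.
Joint probability = 36/40 × 1/2 = 0.4500.

0.4500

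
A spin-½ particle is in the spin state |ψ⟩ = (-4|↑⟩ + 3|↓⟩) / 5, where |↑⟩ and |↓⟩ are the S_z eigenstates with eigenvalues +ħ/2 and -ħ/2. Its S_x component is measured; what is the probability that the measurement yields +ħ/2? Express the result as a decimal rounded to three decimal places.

0.020

|+x⟩ = (|↑⟩ + |↓⟩)/√2, so ⟨+x|ψ⟩ = (-1) / (√2·5).
P = |-1|² / 50 = 1/50.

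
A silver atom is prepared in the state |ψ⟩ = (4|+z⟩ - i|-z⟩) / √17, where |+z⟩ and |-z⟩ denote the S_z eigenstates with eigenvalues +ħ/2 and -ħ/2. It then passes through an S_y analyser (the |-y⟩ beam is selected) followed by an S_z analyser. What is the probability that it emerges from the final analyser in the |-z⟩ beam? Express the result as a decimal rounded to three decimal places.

0.368

First analyser (S_y): P(|-y⟩) = |⟨-y|ψ⟩|² = 25/34.
After stage 1 the state is |-y⟩; P(|-z⟩) = |⟨-z|-y⟩|² = 1/2.
Joint probability = 25/34 × 1/2 = 0.368.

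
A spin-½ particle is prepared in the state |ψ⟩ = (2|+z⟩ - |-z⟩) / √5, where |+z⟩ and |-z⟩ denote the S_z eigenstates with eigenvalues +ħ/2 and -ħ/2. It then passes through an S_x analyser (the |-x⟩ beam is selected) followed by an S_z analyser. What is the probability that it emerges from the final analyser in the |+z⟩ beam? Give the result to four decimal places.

First analyser (S_x): P(|-x⟩) = |⟨-x|ψ⟩|² = 9/10.
After stage 1 the state is |-x⟩; P(|+z⟩) = |⟨+z|-x⟩|² = 1/2.
Joint probability = 9/10 × 1/2 = 0.4500.

0.4500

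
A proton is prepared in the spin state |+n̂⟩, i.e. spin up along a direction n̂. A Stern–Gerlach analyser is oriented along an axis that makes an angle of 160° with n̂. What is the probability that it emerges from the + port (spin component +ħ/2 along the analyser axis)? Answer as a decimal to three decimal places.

For spin-½, the probability of finding spin-up along an axis at angle θ to the initial spin direction is cos²(θ/2); spin-down is sin²(θ/2).
θ = 160°, so P = cos²(80°) ≈ 0.030.

0.030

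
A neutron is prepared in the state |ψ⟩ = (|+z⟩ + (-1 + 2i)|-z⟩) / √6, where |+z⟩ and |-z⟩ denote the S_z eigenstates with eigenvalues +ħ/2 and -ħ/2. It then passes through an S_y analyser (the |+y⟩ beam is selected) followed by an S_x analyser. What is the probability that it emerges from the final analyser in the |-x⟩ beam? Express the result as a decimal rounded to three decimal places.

First analyser (S_y): P(|+y⟩) = |⟨+y|ψ⟩|² = 10/12.
After stage 1 the state is |+y⟩; P(|-x⟩) = |⟨-x|+y⟩|² = 1/2.
Joint probability = 10/12 × 1/2 = 0.417.

0.417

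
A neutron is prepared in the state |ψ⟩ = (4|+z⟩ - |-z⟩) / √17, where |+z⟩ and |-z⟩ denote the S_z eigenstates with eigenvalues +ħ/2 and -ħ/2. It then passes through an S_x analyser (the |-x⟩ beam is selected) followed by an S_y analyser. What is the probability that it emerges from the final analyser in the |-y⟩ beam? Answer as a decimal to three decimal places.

0.368

First analyser (S_x): P(|-x⟩) = |⟨-x|ψ⟩|² = 25/34.
After stage 1 the state is |-x⟩; P(|-y⟩) = |⟨-y|-x⟩|² = 1/2.
Joint probability = 25/34 × 1/2 = 0.368.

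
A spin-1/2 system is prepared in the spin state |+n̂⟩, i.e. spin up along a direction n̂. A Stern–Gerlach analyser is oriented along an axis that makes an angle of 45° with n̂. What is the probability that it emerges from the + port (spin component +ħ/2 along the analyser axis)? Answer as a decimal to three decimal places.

0.854

For spin-½, the probability of finding spin-up along an axis at angle θ to the initial spin direction is cos²(θ/2); spin-down is sin²(θ/2).
θ = 45°, so P = cos²(22.5°) ≈ 0.854.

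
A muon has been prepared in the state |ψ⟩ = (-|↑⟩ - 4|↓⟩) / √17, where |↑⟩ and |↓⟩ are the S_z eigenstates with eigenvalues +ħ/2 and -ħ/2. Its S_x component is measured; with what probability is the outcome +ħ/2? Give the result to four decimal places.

|+x⟩ = (|↑⟩ + |↓⟩)/√2, so ⟨+x|ψ⟩ = (-5) / (√2·√17).
P = |-5|² / 34 = 25/34.

0.7353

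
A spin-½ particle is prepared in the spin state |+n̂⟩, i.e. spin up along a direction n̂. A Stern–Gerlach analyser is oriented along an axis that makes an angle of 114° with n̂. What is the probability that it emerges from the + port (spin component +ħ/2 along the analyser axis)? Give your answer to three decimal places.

0.297

For spin-½, the probability of finding spin-up along an axis at angle θ to the initial spin direction is cos²(θ/2); spin-down is sin²(θ/2).
θ = 114°, so P = cos²(57°) ≈ 0.297.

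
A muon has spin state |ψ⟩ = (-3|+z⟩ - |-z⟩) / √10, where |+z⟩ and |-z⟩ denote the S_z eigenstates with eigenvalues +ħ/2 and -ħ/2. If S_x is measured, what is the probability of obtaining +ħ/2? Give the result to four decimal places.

0.8000

|+x⟩ = (|+z⟩ + |-z⟩)/√2, so ⟨+x|ψ⟩ = (-4) / (√2·√10).
P = |-4|² / 20 = 16/20.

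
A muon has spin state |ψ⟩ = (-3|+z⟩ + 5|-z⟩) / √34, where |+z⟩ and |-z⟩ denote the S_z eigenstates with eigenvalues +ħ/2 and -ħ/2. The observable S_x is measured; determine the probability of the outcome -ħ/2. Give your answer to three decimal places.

|-x⟩ = (|+z⟩ - |-z⟩)/√2, so ⟨-x|ψ⟩ = (-8) / (√2·√34).
P = |-8|² / 68 = 64/68.

0.941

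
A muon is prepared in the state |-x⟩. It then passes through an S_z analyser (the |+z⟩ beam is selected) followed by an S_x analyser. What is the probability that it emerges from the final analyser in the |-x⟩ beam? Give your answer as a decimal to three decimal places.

First analyser (S_z): from |-x⟩, P(|+z⟩) = 1/2.
After stage 1 the state is |+z⟩; P(|-x⟩) = |⟨-x|+z⟩|² = 1/2.
Joint probability = 1/2 × 1/2 = 0.250.

0.250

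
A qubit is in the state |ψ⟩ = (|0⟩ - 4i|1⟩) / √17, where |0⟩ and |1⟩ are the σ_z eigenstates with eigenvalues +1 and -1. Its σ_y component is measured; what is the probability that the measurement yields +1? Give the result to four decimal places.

0.2647

|+y⟩ = (|0⟩ + i|1⟩)/√2, so ⟨+y|ψ⟩ = (-3) / (√2·√17).
P = |-3|² / 34 = 9/34.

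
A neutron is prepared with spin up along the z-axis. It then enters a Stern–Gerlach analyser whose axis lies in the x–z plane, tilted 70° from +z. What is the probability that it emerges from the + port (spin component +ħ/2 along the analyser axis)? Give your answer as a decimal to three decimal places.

0.671

For spin-½, the probability of finding spin-up along an axis at angle θ to the initial spin direction is cos²(θ/2); spin-down is sin²(θ/2).
θ = 70°, so P = cos²(35°) ≈ 0.671.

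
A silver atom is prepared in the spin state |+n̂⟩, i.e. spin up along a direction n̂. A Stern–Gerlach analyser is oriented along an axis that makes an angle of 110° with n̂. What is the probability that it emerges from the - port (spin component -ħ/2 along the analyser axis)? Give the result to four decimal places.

For spin-½, the probability of finding spin-up along an axis at angle θ to the initial spin direction is cos²(θ/2); spin-down is sin²(θ/2).
θ = 110°, so P = sin²(55°) ≈ 0.6710.

0.6710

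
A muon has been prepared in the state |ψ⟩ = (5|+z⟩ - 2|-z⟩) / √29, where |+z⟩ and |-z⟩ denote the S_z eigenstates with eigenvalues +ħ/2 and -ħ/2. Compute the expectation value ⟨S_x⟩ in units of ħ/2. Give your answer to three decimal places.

⟨σ_x⟩ = 2 Re(a* b)/(|a|²+|b|²) with a = 5, b = -2.
a* b = -10, so ⟨σ_x⟩ = -20/29.
⟨S_x⟩ = (ħ/2)·⟨σ_x⟩.

-0.690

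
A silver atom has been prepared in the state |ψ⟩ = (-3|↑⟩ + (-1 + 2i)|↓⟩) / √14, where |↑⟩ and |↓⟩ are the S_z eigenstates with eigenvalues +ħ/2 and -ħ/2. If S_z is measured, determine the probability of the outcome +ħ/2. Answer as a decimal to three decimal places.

The +ħ/2 outcome corresponds to |↑⟩. Its amplitude in |ψ⟩ is -3/√14.
P = |-3|² / 14 = 9/14.

0.643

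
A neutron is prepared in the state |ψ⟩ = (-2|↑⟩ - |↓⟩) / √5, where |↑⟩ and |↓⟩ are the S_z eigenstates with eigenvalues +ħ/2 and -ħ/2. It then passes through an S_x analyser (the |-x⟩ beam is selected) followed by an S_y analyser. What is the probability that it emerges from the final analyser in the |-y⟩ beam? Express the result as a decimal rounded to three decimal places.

0.050

First analyser (S_x): P(|-x⟩) = |⟨-x|ψ⟩|² = 1/10.
After stage 1 the state is |-x⟩; P(|-y⟩) = |⟨-y|-x⟩|² = 1/2.
Joint probability = 1/10 × 1/2 = 0.050.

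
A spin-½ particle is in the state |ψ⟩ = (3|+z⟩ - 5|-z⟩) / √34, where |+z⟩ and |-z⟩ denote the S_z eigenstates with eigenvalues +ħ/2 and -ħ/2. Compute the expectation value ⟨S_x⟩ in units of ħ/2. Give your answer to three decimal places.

⟨σ_x⟩ = 2 Re(a* b)/(|a|²+|b|²) with a = 3, b = -5.
a* b = -15, so ⟨σ_x⟩ = -30/34.
⟨S_x⟩ = (ħ/2)·⟨σ_x⟩.

-0.882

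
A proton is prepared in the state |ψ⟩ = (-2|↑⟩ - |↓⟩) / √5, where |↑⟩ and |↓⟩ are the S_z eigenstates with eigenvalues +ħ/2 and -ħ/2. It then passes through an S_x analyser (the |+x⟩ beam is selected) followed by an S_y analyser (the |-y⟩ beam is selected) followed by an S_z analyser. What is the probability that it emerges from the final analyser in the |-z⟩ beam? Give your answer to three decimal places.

0.225

First analyser (S_x): P(|+x⟩) = |⟨+x|ψ⟩|² = 9/10.
After stage 1 the state is |+x⟩; P(|-y⟩) = |⟨-y|+x⟩|² = 1/2.
After stage 2 the state is |-y⟩; P(|-z⟩) = |⟨-z|-y⟩|² = 1/2.
Joint probability = 9/10 × 1/2 × 1/2 = 0.225.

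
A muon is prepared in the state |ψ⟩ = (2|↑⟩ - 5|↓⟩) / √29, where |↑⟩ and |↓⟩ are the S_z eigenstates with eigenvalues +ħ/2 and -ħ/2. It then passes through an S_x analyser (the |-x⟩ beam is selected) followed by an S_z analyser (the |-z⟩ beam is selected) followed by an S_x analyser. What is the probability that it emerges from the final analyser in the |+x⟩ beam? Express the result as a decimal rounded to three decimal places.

0.211

First analyser (S_x): P(|-x⟩) = |⟨-x|ψ⟩|² = 49/58.
After stage 1 the state is |-x⟩; P(|-z⟩) = |⟨-z|-x⟩|² = 1/2.
After stage 2 the state is |-z⟩; P(|+x⟩) = |⟨+x|-z⟩|² = 1/2.
Joint probability = 49/58 × 1/2 × 1/2 = 0.211.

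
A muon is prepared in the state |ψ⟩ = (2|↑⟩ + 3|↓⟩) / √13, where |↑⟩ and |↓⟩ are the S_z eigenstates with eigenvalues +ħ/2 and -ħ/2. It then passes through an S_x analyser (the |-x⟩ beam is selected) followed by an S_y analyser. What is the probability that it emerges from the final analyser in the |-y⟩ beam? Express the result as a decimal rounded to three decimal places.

0.019

First analyser (S_x): P(|-x⟩) = |⟨-x|ψ⟩|² = 1/26.
After stage 1 the state is |-x⟩; P(|-y⟩) = |⟨-y|-x⟩|² = 1/2.
Joint probability = 1/26 × 1/2 = 0.019.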